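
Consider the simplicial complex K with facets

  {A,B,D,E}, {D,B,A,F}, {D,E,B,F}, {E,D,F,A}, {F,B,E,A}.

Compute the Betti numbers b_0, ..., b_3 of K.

b_0 = 1, b_1 = 0, b_2 = 0, b_3 = 1.

Order the vertices as A < B < D < E < F. Listing each simplex with vertices in this order, K has dimension 3 with simplices:

  0-simplices (5): A, B, D, E, F
  1-simplices (10): AB, AD, AE, AF, BD, BE, BF, DE, DF, EF
  2-simplices (10): ABD, ABE, ABF, ADE, ADF, AEF, BDE, BDF, BEF, DEF
  3-simplices (5): ABDE, ABDF, ABEF, ADEF, BDEF

Hence C_0 ≅ Z^5, C_1 ≅ Z^10, C_2 ≅ Z^10, C_3 ≅ Z^5.

∂_1: C_1 → C_0 sends each edge [p,q] (with p < q) to q − p.
As a 5×10 matrix over Z this has rank 4, with invariant factors (1,1,1,1).

∂_2: C_2 → C_1 acts by ∂[p,q,r] = [q,r] − [p,r] + [p,q]. For instance
  ∂BDF = DF − BF + BD,
  ∂ABD = BD − AD + AB.
As a 10×10 matrix over Z this has rank 6, with invariant factors (1,1,1,1,1,1).

Boundary ∂_3: C_3 → C_2 sends each 3-simplex σ to the alternating sum Σ_i (−1)^i (σ with its i-th vertex removed). For instance
  ∂ABDE = BDE − ADE + ABE − ABD,
  ∂BDEF = DEF − BEF + BDF − BDE.
This gives a 10×5 integer matrix of rank 4; reducing to Smith normal form yields diagonal entries (1,1,1,1).

Computing H_k = (kernel of ∂_k) / (image of ∂_{k+1}):

  H_0: rank C_0 − rank ∂_1 = 5 − 4 = 1, and the invariant factors of ∂_1 are all 1, so H_0 = Z.
  H_1: rank ker ∂_1 − rank ∂_2 = (10 − 4) − 6 = 0, and the invariant factors of ∂_2 are all 1, so H_1 = 0.
  H_2: rank ker ∂_2 − rank ∂_3 = (10 − 6) − 4 = 0, and the invariant factors of ∂_3 are all 1, so H_2 = 0.
  H_3: rank ker ∂_3 − rank ∂_4 = (5 − 4) − 0 = 1, and there is no ∂_4, so H_3 = Z.

As a check, the Euler characteristic is 5 − 10 + 10 − 5 = 0, which agrees with 1 − 0 + 0 − 1 = 0.

Hence the Betti numbers are b_0 = 1, b_1 = 0, b_2 = 0, b_3 = 1.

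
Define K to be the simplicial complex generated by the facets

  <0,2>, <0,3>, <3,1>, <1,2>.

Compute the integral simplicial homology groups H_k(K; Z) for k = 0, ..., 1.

We work with the vertex ordering 0 < 1 < 2 < 3. The simplices of K, each written with vertices in increasing order, are:

  0-simplices (4): [0], [1], [2], [3]
  1-simplices (4): [0,2], [0,3], [1,2], [1,3]

so the chain groups are C_0 ≅ Z^4, C_1 ≅ Z^4.

The boundary map ∂_1: C_1 → C_0 sends each edge [p,q] (with p < q) to q − p. For instance
  ∂[0,3] = [3] − [0].
This gives a 4×4 integer matrix of rank 3; reducing to Smith normal form yields diagonal entries (1,1,1).

Now H_k = ker ∂_k / im ∂_{k+1}, so:

  H_0: rank C_0 − rank ∂_1 = 4 − 3 = 1, and the invariant factors of ∂_1 are all 1, so H_0 ≅ Z.
  H_1: rank ker ∂_1 − rank ∂_2 = (4 − 3) − 0 = 1, and there is no ∂_2, so H_1 ≅ Z.

H_0 = Z,  H_1 = Z.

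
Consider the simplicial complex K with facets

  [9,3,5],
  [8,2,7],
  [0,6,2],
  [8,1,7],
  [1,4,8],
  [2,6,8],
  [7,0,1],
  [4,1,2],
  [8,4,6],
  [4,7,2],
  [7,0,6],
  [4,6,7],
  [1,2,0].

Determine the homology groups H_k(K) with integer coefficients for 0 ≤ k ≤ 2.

We work with the vertex ordering 0 < 1 < 2 < 3 < 4 < 5 < 6 < 7 < 8 < 9. The simplices of K, each written with vertices in increasing order, are:

  0-simplices (10): [0], [1], [2], [3], [4], [5], [6], [7], [8], [9]
  1-simplices (21): [0,1], [0,2], [0,6], [0,7], [1,2], [1,4], [1,7], [1,8], [2,4], [2,6], [2,7], [2,8], [3,5], [3,9], [4,6], [4,7], [4,8], [5,9], [6,7], [6,8], [7,8]
  2-simplices (13): [0,1,2], [0,1,7], [0,2,6], [0,6,7], [1,2,4], [1,4,8], [1,7,8], [2,4,7], [2,6,8], [2,7,8], [3,5,9], [4,6,7], [4,6,8]

giving chain groups C_0 ≅ Z^10, C_1 ≅ Z^21, C_2 ≅ Z^13.

∂_1: C_1 → C_0 maps an edge to its endpoints' difference, ∂[p,q] = q − p. For instance
  ∂[2,8] = [8] − [2].
This gives a 10×21 integer matrix of rank 8; reducing to Smith normal form yields diagonal entries (1,1,1,1,1,1,1,1).

The boundary map ∂_2: C_2 → C_1 sends each 2-simplex [p,q,r] to [q,r] − [p,r] + [p,q]. For instance
  ∂[2,4,7] = [4,7] − [2,7] + [2,4],
  ∂[0,2,6] = [2,6] − [0,6] + [0,2].
As a 21×13 matrix over Z this has rank 13, with invariant factors (1,1,1,1,1,1,1,1,1,1,1,1,2).

From H_k ≅ ker(∂_k) / im(∂_{k+1}) we obtain:

  H_0: rank C_0 − rank ∂_1 = 10 − 8 = 2, and the invariant factors of ∂_1 are all 1, so H_0 = Z^2.
  H_1: rank ker ∂_1 − rank ∂_2 = (21 − 8) − 13 = 0, and ∂_2 has invariant factor 2 > 1, so H_1 = Z/2.
  H_2: rank ker ∂_2 − rank ∂_3 = (13 − 13) − 0 = 0, and there is no ∂_3, so H_2 = 0.

As a check, the Euler characteristic is 10 − 21 + 13 = 2, which agrees with 2 − 0 + 0 = 2.

H_0 ≅ Z^2,  H_1 ≅ Z/2,  H_2 = 0.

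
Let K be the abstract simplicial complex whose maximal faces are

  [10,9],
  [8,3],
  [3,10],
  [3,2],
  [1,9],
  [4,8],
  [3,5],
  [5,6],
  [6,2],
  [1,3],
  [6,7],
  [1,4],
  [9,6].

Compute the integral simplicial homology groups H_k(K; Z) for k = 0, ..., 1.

H_0 ≅ Z,  H_1 ≅ Z^4.

We work with the vertex ordering 1 < 2 < 3 < 4 < 5 < 6 < 7 < 8 < 9 < 10. The simplices of K, each written with vertices in increasing order, are:

  0-simplices (10): [1], [2], [3], [4], [5], [6], [7], [8], [9], [10]
  1-simplices (13): [1,3], [1,4], [1,9], [2,3], [2,6], [3,5], [3,8], [3,10], [4,8], [5,6], [6,7], [6,9], [9,10]

so the chain groups are C_0 ≅ Z^10, C_1 ≅ Z^13.

The boundary map ∂_1: C_1 → C_0 sends each edge [p,q] (with p < q) to q − p. For instance
  ∂[6,7] = [7] − [6].
This gives a 10×13 integer matrix of rank 9; reducing to Smith normal form yields diagonal entries (1,1,1,1,1,1,1,1,1).

Now H_k = ker ∂_k / im ∂_{k+1}, so:

  H_0: rank C_0 − rank ∂_1 = 10 − 9 = 1, and the invariant factors of ∂_1 are all 1, so H_0 = Z.
  H_1: rank ker ∂_1 − rank ∂_2 = (13 − 9) − 0 = 4, and there is no ∂_2, so H_1 = Z^4.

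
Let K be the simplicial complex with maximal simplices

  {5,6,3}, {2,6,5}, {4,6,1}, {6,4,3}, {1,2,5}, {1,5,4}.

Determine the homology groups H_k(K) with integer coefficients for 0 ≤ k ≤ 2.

H_0 ≅ Z,  H_1 ≅ Z,  H_2 = 0.

Take the total order 1 < 2 < 3 < 4 < 5 < 6 on the vertex set. Then K (dimension 2) consists of the simplices:

  0-simplices (6): [1], [2], [3], [4], [5], [6]
  1-simplices (12): [1,2], [1,4], [1,5], [1,6], [2,5], [2,6], [3,4], [3,5], [3,6], [4,5], [4,6], [5,6]
  2-simplices (6): [1,2,5], [1,4,5], [1,4,6], [2,5,6], [3,4,6], [3,5,6]

Hence C_0 ≅ Z^6, C_1 ≅ Z^12, C_2 ≅ Z^6.

Boundary ∂_1: C_1 → C_0 is given by ∂[p,q] = [q] − [p].
This gives a 6×12 integer matrix of rank 5; reducing to Smith normal form yields diagonal entries (1,1,1,1,1).

Boundary ∂_2: C_2 → C_1 acts by ∂[p,q,r] = [q,r] − [p,r] + [p,q]. For instance
  ∂[3,4,6] = [4,6] − [3,6] + [3,4],
  ∂[1,2,5] = [2,5] − [1,5] + [1,2].
The 12×6 boundary matrix has rank 6 and Smith normal form diag(1,1,1,1,1,1).

Computing H_k = (kernel of ∂_k) / (image of ∂_{k+1}):

  H_0: rank C_0 − rank ∂_1 = 6 − 5 = 1, and the invariant factors of ∂_1 are all 1, so H_0 ≅ Z.
  H_1: rank ker ∂_1 − rank ∂_2 = (12 − 5) − 6 = 1, and the invariant factors of ∂_2 are all 1, so H_1 ≅ Z.
  H_2: rank ker ∂_2 − rank ∂_3 = (6 − 6) − 0 = 0, and there is no ∂_3, so H_2 ≅ 0.

(K is a triangulation of the cylinder S^1 x I.)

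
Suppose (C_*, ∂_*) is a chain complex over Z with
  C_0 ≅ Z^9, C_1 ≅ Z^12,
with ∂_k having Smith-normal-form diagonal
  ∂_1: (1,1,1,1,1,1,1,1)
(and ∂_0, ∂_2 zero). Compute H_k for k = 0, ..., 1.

H_0 ≅ Z,  H_1 ≅ Z^4.

H_0: b_0 = 9 − 0 − 8 = 1; torsion from ∂_1 factors > 1: none. So H_0 ≅ Z.
H_1: b_1 = 12 − 8 − 0 = 4; torsion from ∂_2 factors > 1: none. So H_1 ≅ Z^4.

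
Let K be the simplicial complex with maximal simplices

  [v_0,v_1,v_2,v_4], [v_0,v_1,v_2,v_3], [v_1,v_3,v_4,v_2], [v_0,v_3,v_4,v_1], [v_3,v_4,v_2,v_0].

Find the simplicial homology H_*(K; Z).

Order the vertices as v_0 < v_1 < v_2 < v_3 < v_4. Listing each simplex with vertices in this order, K has dimension 3 with simplices:

  0-simplices (5): [v_0], [v_1], [v_2], [v_3], [v_4]
  1-simplices (10): [v_0,v_1], [v_0,v_2], [v_0,v_3], [v_0,v_4], [v_1,v_2], [v_1,v_3], [v_1,v_4], [v_2,v_3], [v_2,v_4], [v_3,v_4]
  2-simplices (10): [v_0,v_1,v_2], [v_0,v_1,v_3], [v_0,v_1,v_4], [v_0,v_2,v_3], [v_0,v_2,v_4], [v_0,v_3,v_4], [v_1,v_2,v_3], [v_1,v_2,v_4], [v_1,v_3,v_4], [v_2,v_3,v_4]
  3-simplices (5): [v_0,v_1,v_2,v_3], [v_0,v_1,v_2,v_4], [v_0,v_1,v_3,v_4], [v_0,v_2,v_3,v_4], [v_1,v_2,v_3,v_4]

giving chain groups C_0 ≅ Z^5, C_1 ≅ Z^10, C_2 ≅ Z^10, C_3 ≅ Z^5.

The boundary map ∂_1: C_1 → C_0 is given by ∂[p,q] = [q] − [p]. For instance
  ∂[v_3,v_4] = [v_4] − [v_3].
As a 5×10 matrix over Z this has rank 4, with invariant factors (1,1,1,1).

Boundary ∂_2: C_2 → C_1 sends each 2-simplex [p,q,r] to [q,r] − [p,r] + [p,q]. For instance
  ∂[v_1,v_3,v_4] = [v_3,v_4] − [v_1,v_4] + [v_1,v_3],
  ∂[v_0,v_3,v_4] = [v_3,v_4] − [v_0,v_4] + [v_0,v_3].
As a 10×10 matrix over Z this has rank 6, with invariant factors (1,1,1,1,1,1).

The boundary map ∂_3: C_3 → C_2 sends each 3-simplex σ to the alternating sum Σ_i (−1)^i (σ with its i-th vertex removed). For instance
  ∂[v_0,v_1,v_3,v_4] = [v_1,v_3,v_4] − [v_0,v_3,v_4] + [v_0,v_1,v_4] − [v_0,v_1,v_3],
  ∂[v_1,v_2,v_3,v_4] = [v_2,v_3,v_4] − [v_1,v_3,v_4] + [v_1,v_2,v_4] − [v_1,v_2,v_3].
As a 10×5 matrix over Z this has rank 4, with invariant factors (1,1,1,1).

Computing H_k = (kernel of ∂_k) / (image of ∂_{k+1}):

  H_0: rank C_0 − rank ∂_1 = 5 − 4 = 1, and the invariant factors of ∂_1 are all 1, so H_0 ≅ Z.
  H_1: rank ker ∂_1 − rank ∂_2 = (10 − 4) − 6 = 0, and the invariant factors of ∂_2 are all 1, so H_1 ≅ 0.
  H_2: rank ker ∂_2 − rank ∂_3 = (10 − 6) − 4 = 0, and the invariant factors of ∂_3 are all 1, so H_2 ≅ 0.
  H_3: rank ker ∂_3 − rank ∂_4 = (5 − 4) − 0 = 1, and there is no ∂_4, so H_3 ≅ Z.

As a check, the Euler characteristic is 5 − 10 + 10 − 5 = 0, which agrees with 1 − 0 + 0 − 1 = 0.

H_0 = Z,  H_1 = 0,  H_2 = 0,  H_3 = Z.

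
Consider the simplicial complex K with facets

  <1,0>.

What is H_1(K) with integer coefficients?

H_1 ≅ 0.

Fix the vertex order 0 < 1 and write every simplex with vertices in increasing order. Then dim K = 1 and the simplices of K are:

  0-simplices (2): [0], [1]
  1-simplices (1): [0,1]

Hence C_0 ≅ Z^2, C_1 ≅ Z^1.

Boundary ∂_1: C_1 → C_0 sends each edge [p,q] (with p < q) to q − p.
As a 2×1 matrix over Z this has rank 1, with invariant factors (1).

Computing H_k = (kernel of ∂_k) / (image of ∂_{k+1}):

  H_1: rank ker ∂_1 − rank ∂_2 = (1 − 1) − 0 = 0, and there is no ∂_2, so H_1 = 0.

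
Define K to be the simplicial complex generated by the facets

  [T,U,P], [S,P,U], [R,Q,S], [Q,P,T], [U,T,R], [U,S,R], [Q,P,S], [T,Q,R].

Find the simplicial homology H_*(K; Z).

Fix the vertex order P < Q < R < S < T < U and write every simplex with vertices in increasing order. Then dim K = 2 and the simplices of K are:

  0-simplices (6): P, Q, R, S, T, U
  1-simplices (12): PQ, PS, PT, PU, QR, QS, QT, RS, RT, RU, SU, TU
  2-simplices (8): PQS, PQT, PSU, PTU, QRS, QRT, RSU, RTU

so the chain groups are C_0 ≅ Z^6, C_1 ≅ Z^12, C_2 ≅ Z^8.

The boundary map ∂_1: C_1 → C_0 sends each edge [p,q] (with p < q) to q − p. For instance
  ∂RU = U − R.
The 6×12 boundary matrix has rank 5 and Smith normal form diag(1,1,1,1,1).

∂_2: C_2 → C_1 sends each 2-simplex [p,q,r] to [q,r] − [p,r] + [p,q]. For instance
  ∂PSU = SU − PU + PS,
  ∂QRS = RS − QS + QR.
This gives a 12×8 integer matrix of rank 7; reducing to Smith normal form yields diagonal entries (1,1,1,1,1,1,1).

From H_k ≅ ker(∂_k) / im(∂_{k+1}) we obtain:

  H_0: rank C_0 − rank ∂_1 = 6 − 5 = 1, and the invariant factors of ∂_1 are all 1, so H_0 = Z.
  H_1: rank ker ∂_1 − rank ∂_2 = (12 − 5) − 7 = 0, and the invariant factors of ∂_2 are all 1, so H_1 = 0.
  H_2: rank ker ∂_2 − rank ∂_3 = (8 − 7) − 0 = 1, and there is no ∂_3, so H_2 = Z.

H_0 = Z,  H_1 = 0,  H_2 = Z.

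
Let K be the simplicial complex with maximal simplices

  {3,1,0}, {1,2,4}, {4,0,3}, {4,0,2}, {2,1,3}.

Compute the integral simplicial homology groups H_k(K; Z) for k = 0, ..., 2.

Fix the vertex order 0 < 1 < 2 < 3 < 4 and write every simplex with vertices in increasing order. Then dim K = 2 and the simplices of K are:

  0-simplices (5): [0], [1], [2], [3], [4]
  1-simplices (10): [0,1], [0,2], [0,3], [0,4], [1,2], [1,3], [1,4], [2,3], [2,4], [3,4]
  2-simplices (5): [0,1,3], [0,2,4], [0,3,4], [1,2,3], [1,2,4]

Hence C_0 ≅ Z^5, C_1 ≅ Z^10, C_2 ≅ Z^5.

The boundary map ∂_1: C_1 → C_0 sends each edge [p,q] (with p < q) to q − p. For instance
  ∂[3,4] = [4] − [3].
This gives a 5×10 integer matrix of rank 4; reducing to Smith normal form yields diagonal entries (1,1,1,1).

The boundary map ∂_2: C_2 → C_1 maps a triangle to the signed sum of its edges. For instance
  ∂[1,2,4] = [2,4] − [1,4] + [1,2],
  ∂[0,3,4] = [3,4] − [0,4] + [0,3].
The resulting 10×5 matrix has rank 5, and its Smith normal form has invariant factors (1,1,1,1,1).

Reading off H_k = ker ∂_k / im ∂_{k+1}:

  H_0: rank C_0 − rank ∂_1 = 5 − 4 = 1, and the invariant factors of ∂_1 are all 1, so H_0 = Z.
  H_1: rank ker ∂_1 − rank ∂_2 = (10 − 4) − 5 = 1, and the invariant factors of ∂_2 are all 1, so H_1 = Z.
  H_2: rank ker ∂_2 − rank ∂_3 = (5 − 5) − 0 = 0, and there is no ∂_3, so H_2 = 0.

As a check, the Euler characteristic is 5 − 10 + 5 = 0, which agrees with 1 − 1 + 0 = 0.

H_0 ≅ Z,  H_1 ≅ Z,  H_2 = 0.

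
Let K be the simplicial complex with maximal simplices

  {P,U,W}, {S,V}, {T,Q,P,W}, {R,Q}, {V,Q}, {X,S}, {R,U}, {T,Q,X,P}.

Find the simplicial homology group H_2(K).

K has 9 vertices, 16 edges, 8 triangles, 2 3-simplices.
rank ∂_2 = 6, rank ∂_3 = 2 ⇒ b_2 = 8 − 6 − 2 = 0; all invariant factors of ∂_3 are 1 so no torsion. So H_2 ≅ 0.

H_2 = 0.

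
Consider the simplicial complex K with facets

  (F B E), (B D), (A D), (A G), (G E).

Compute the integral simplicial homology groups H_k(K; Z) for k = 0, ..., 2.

Fix the vertex order A < B < D < E < F < G and write every simplex with vertices in increasing order. Then dim K = 2 and the simplices of K are:

  0-simplices (6): A, B, D, E, F, G
  1-simplices (7): AD, AG, BD, BE, BF, EF, EG
  2-simplices (1): BEF

Hence C_0 ≅ Z^6, C_1 ≅ Z^7, C_2 ≅ Z^1.

The boundary map ∂_1: C_1 → C_0 is given by ∂[p,q] = [q] − [p].
This gives a 6×7 integer matrix of rank 5; reducing to Smith normal form yields diagonal entries (1,1,1,1,1).

Boundary ∂_2: C_2 → C_1 maps a triangle to the signed sum of its edges. For instance
  ∂BEF = EF − BF + BE.
The 7×1 boundary matrix has rank 1 and Smith normal form diag(1).

Reading off H_k = ker ∂_k / im ∂_{k+1}:

  H_0: rank C_0 − rank ∂_1 = 6 − 5 = 1, and the invariant factors of ∂_1 are all 1, so H_0 ≅ Z.
  H_1: rank ker ∂_1 − rank ∂_2 = (7 − 5) − 1 = 1, and the invariant factors of ∂_2 are all 1, so H_1 ≅ Z.
  H_2: rank ker ∂_2 − rank ∂_3 = (1 − 1) − 0 = 0, and there is no ∂_3, so H_2 ≅ 0.

H_0 ≅ Z,  H_1 ≅ Z,  H_2 = 0.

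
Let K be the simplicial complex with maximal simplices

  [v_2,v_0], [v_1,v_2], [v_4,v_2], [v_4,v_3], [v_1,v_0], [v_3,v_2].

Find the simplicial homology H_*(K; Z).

Order the vertices as v_0 < v_1 < v_2 < v_3 < v_4. Listing each simplex with vertices in this order, K has dimension 1 with simplices:

  0-simplices (5): [v_0], [v_1], [v_2], [v_3], [v_4]
  1-simplices (6): [v_0,v_1], [v_0,v_2], [v_1,v_2], [v_2,v_3], [v_2,v_4], [v_3,v_4]

Hence C_0 ≅ Z^5, C_1 ≅ Z^6.

The boundary map ∂_1: C_1 → C_0 sends each edge [p,q] (with p < q) to q − p.
This gives a 5×6 integer matrix of rank 4; reducing to Smith normal form yields diagonal entries (1,1,1,1).

From H_k ≅ ker(∂_k) / im(∂_{k+1}) we obtain:

  H_0: rank C_0 − rank ∂_1 = 5 − 4 = 1, and the invariant factors of ∂_1 are all 1, so H_0 ≅ Z.
  H_1: rank ker ∂_1 − rank ∂_2 = (6 − 4) − 0 = 2, and there is no ∂_2, so H_1 ≅ Z^2.

(K is a triangulation of a wedge of 2 circles.)

H_0 = Z,  H_1 = Z^2.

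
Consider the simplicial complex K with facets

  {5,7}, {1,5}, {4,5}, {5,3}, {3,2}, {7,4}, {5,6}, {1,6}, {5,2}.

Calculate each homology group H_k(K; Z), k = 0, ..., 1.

Fix the vertex order 1 < 2 < 3 < 4 < 5 < 6 < 7 and write every simplex with vertices in increasing order. Then dim K = 1 and the simplices of K are:

  0-simplices (7): [1], [2], [3], [4], [5], [6], [7]
  1-simplices (9): [1,5], [1,6], [2,3], [2,5], [3,5], [4,5], [4,7], [5,6], [5,7]

giving chain groups C_0 ≅ Z^7, C_1 ≅ Z^9.

Boundary ∂_1: C_1 → C_0 maps an edge to its endpoints' difference, ∂[p,q] = q − p. For instance
  ∂[5,7] = [7] − [5].
The 7×9 boundary matrix has rank 6 and Smith normal form diag(1,1,1,1,1,1).

Reading off H_k = ker ∂_k / im ∂_{k+1}:

  H_0: rank C_0 − rank ∂_1 = 7 − 6 = 1, and the invariant factors of ∂_1 are all 1, so H_0 = Z.
  H_1: rank ker ∂_1 − rank ∂_2 = (9 − 6) − 0 = 3, and there is no ∂_2, so H_1 = Z^3.

As a check, the Euler characteristic is 7 − 9 = -2, which agrees with 1 − 3 = -2.

H_0 = Z,  H_1 = Z^3.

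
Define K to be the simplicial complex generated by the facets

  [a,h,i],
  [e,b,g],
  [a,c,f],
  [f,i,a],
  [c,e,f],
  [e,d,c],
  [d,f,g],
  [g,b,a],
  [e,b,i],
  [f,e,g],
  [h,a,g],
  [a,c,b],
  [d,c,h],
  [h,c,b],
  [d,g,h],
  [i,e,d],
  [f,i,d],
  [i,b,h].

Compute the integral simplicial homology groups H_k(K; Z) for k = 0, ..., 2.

Take the total order a < b < c < d < e < f < g < h < i on the vertex set. Then K (dimension 2) consists of the simplices:

  0-simplices (9): a, b, c, d, e, f, g, h, i
  1-simplices (27): ab, ac, af, ag, ah, ai, bc, be, bg, bh, bi, cd, ce, cf, ch, de, df, dg, dh, di, ef, eg, ei, fg, fi, gh, hi
  2-simplices (18): abc, abg, acf, afi, agh, ahi, bch, beg, bei, bhi, cde, cdh, cef, dei, dfg, dfi, dgh, efg

giving chain groups C_0 ≅ Z^9, C_1 ≅ Z^27, C_2 ≅ Z^18.

∂_1: C_1 → C_0 is given by ∂[p,q] = [q] − [p]. For instance
  ∂hi = i − h.
As a 9×27 matrix over Z this has rank 8, with invariant factors (1,1,1,1,1,1,1,1).

The boundary map ∂_2: C_2 → C_1 sends each 2-simplex [p,q,r] to [q,r] − [p,r] + [p,q]. For instance
  ∂abc = bc − ac + ab,
  ∂ahi = hi − ai + ah.
As a 27×18 matrix over Z this has rank 18, with invariant factors (1,1,1,1,1,1,1,1,1,1,1,1,1,1,1,1,1,2).

Reading off H_k = ker ∂_k / im ∂_{k+1}:

  H_0: rank C_0 − rank ∂_1 = 9 − 8 = 1, and the invariant factors of ∂_1 are all 1, so H_0 ≅ Z.
  H_1: rank ker ∂_1 − rank ∂_2 = (27 − 8) − 18 = 1, and ∂_2 has invariant factor 2 > 1, so H_1 ≅ Z ⊕ Z/2.
  H_2: rank ker ∂_2 − rank ∂_3 = (18 − 18) − 0 = 0, and there is no ∂_3, so H_2 ≅ 0.

As a check, the Euler characteristic is 9 − 27 + 18 = 0, which agrees with 1 − 1 + 0 = 0.
(K is a triangulation of the Klein bottle.)

H_0 ≅ Z,  H_1 ≅ Z ⊕ Z/2,  H_2 = 0.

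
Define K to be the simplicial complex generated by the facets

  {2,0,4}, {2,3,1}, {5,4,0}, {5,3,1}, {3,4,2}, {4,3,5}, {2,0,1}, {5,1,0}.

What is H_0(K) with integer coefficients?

Take the total order 0 < 1 < 2 < 3 < 4 < 5 on the vertex set. Then K (dimension 2) consists of the simplices:

  0-simplices (6): [0], [1], [2], [3], [4], [5]
  1-simplices (12): [0,1], [0,2], [0,4], [0,5], [1,2], [1,3], [1,5], [2,3], [2,4], [3,4], [3,5], [4,5]
  2-simplices (8): [0,1,2], [0,1,5], [0,2,4], [0,4,5], [1,2,3], [1,3,5], [2,3,4], [3,4,5]

giving chain groups C_0 ≅ Z^6, C_1 ≅ Z^12, C_2 ≅ Z^8.

Boundary ∂_1: C_1 → C_0 maps an edge to its endpoints' difference, ∂[p,q] = q − p.
The resulting 6×12 matrix has rank 5, and its Smith normal form has invariant factors (1,1,1,1,1).

Boundary ∂_2: C_2 → C_1 acts by ∂[p,q,r] = [q,r] − [p,r] + [p,q]. For instance
  ∂[0,1,2] = [1,2] − [0,2] + [0,1],
  ∂[0,1,5] = [1,5] − [0,5] + [0,1].
As a 12×8 matrix over Z this has rank 7, with invariant factors (1,1,1,1,1,1,1).

Now H_k = ker ∂_k / im ∂_{k+1}, so:

  H_0: rank C_0 − rank ∂_1 = 6 − 5 = 1, and the invariant factors of ∂_1 are all 1, so H_0 ≅ Z.

H_0 = Z.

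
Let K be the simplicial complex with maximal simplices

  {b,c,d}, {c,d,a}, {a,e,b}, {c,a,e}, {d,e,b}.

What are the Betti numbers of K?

We work with the vertex ordering a < b < c < d < e. The simplices of K, each written with vertices in increasing order, are:

  0-simplices (5): a, b, c, d, e
  1-simplices (10): ab, ac, ad, ae, bc, bd, be, cd, ce, de
  2-simplices (5): abe, acd, ace, bcd, bde

so the chain groups are C_0 ≅ Z^5, C_1 ≅ Z^10, C_2 ≅ Z^5.

Boundary ∂_1: C_1 → C_0 sends each edge [p,q] (with p < q) to q − p. For instance
  ∂ae = e − a.
As a 5×10 matrix over Z this has rank 4, with invariant factors (1,1,1,1).

∂_2: C_2 → C_1 acts by ∂[p,q,r] = [q,r] − [p,r] + [p,q]. For instance
  ∂bcd = cd − bd + bc,
  ∂acd = cd − ad + ac.
The resulting 10×5 matrix has rank 5, and its Smith normal form has invariant factors (1,1,1,1,1).

Now H_k = ker ∂_k / im ∂_{k+1}, so:

  H_0: rank C_0 − rank ∂_1 = 5 − 4 = 1, and the invariant factors of ∂_1 are all 1, so H_0 = Z.
  H_1: rank ker ∂_1 − rank ∂_2 = (10 − 4) − 5 = 1, and the invariant factors of ∂_2 are all 1, so H_1 = Z.
  H_2: rank ker ∂_2 − rank ∂_3 = (5 − 5) − 0 = 0, and there is no ∂_3, so H_2 = 0.

As a check, the Euler characteristic is 5 − 10 + 5 = 0, which agrees with 1 − 1 + 0 = 0.
(K is a triangulation of the Möbius band.)

Hence the Betti numbers are b_0 = 1, b_1 = 1, b_2 = 0.

b_0 = 1, b_1 = 1, b_2 = 0.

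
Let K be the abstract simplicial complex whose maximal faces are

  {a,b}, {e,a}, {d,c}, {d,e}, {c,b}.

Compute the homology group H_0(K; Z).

H_0 = Z.

Order the vertices as a < b < c < d < e. Listing each simplex with vertices in this order, K has dimension 1 with simplices:

  0-simplices (5): a, b, c, d, e
  1-simplices (5): ab, ae, bc, cd, de

Hence C_0 ≅ Z^5, C_1 ≅ Z^5.

∂_1: C_1 → C_0 sends each edge [p,q] (with p < q) to q − p. For instance
  ∂ab = b − a.
The 5×5 boundary matrix has rank 4 and Smith normal form diag(1,1,1,1).

Computing H_k = (kernel of ∂_k) / (image of ∂_{k+1}):

  H_0: rank C_0 − rank ∂_1 = 5 − 4 = 1, and the invariant factors of ∂_1 are all 1, so H_0 = Z.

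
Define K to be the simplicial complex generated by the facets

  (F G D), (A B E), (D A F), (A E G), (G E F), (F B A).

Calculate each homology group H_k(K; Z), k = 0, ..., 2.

H_0 = Z,  H_1 = Z,  H_2 = 0.

K has 6 vertices, 12 edges, 6 triangles.
rank ∂_0 = 0, rank ∂_1 = 5 ⇒ b_0 = 6 − 0 − 5 = 1; all invariant factors of ∂_1 are 1 so no torsion. So H_0 = Z.
rank ∂_1 = 5, rank ∂_2 = 6 ⇒ b_1 = 12 − 5 − 6 = 1; all invariant factors of ∂_2 are 1 so no torsion. So H_1 = Z.
rank ∂_2 = 6, rank ∂_3 = 0 ⇒ b_2 = 6 − 6 − 0 = 0. So H_2 = 0.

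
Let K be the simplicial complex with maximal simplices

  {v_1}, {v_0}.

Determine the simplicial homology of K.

K has 2 vertices.
rank ∂_0 = 0, rank ∂_1 = 0 ⇒ b_0 = 2 − 0 − 0 = 2. So H_0 ≅ Z^2.

H_0 = Z^2.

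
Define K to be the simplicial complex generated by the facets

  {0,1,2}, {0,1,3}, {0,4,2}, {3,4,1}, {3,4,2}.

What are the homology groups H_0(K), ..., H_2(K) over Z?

H_0 = Z,  H_1 = Z,  H_2 = 0.

Order the vertices as 0 < 1 < 2 < 3 < 4. Listing each simplex with vertices in this order, K has dimension 2 with simplices:

  0-simplices (5): [0], [1], [2], [3], [4]
  1-simplices (10): [0,1], [0,2], [0,3], [0,4], [1,2], [1,3], [1,4], [2,3], [2,4], [3,4]
  2-simplices (5): [0,1,2], [0,1,3], [0,2,4], [1,3,4], [2,3,4]

Hence C_0 ≅ Z^5, C_1 ≅ Z^10, C_2 ≅ Z^5.

Boundary ∂_1: C_1 → C_0 maps an edge to its endpoints' difference, ∂[p,q] = q − p.
As a 5×10 matrix over Z this has rank 4, with invariant factors (1,1,1,1).

The boundary map ∂_2: C_2 → C_1 sends each 2-simplex [p,q,r] to [q,r] − [p,r] + [p,q]. For instance
  ∂[0,1,2] = [1,2] − [0,2] + [0,1],
  ∂[0,1,3] = [1,3] − [0,3] + [0,1].
This gives a 10×5 integer matrix of rank 5; reducing to Smith normal form yields diagonal entries (1,1,1,1,1).

Now H_k = ker ∂_k / im ∂_{k+1}, so:

  H_0: rank C_0 − rank ∂_1 = 5 − 4 = 1, and the invariant factors of ∂_1 are all 1, so H_0 ≅ Z.
  H_1: rank ker ∂_1 − rank ∂_2 = (10 − 4) − 5 = 1, and the invariant factors of ∂_2 are all 1, so H_1 ≅ Z.
  H_2: rank ker ∂_2 − rank ∂_3 = (5 − 5) − 0 = 0, and there is no ∂_3, so H_2 ≅ 0.

(K is a triangulation of the Möbius band.)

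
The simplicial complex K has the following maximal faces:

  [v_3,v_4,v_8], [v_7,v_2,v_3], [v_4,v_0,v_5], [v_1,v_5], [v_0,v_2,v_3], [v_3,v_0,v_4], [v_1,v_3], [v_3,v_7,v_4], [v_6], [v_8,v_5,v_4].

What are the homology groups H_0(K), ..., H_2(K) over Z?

H_0 = Z^2,  H_1 = Z,  H_2 = 0.

We work with the vertex ordering v_0 < v_1 < v_2 < v_3 < v_4 < v_5 < v_6 < v_7 < v_8. The simplices of K, each written with vertices in increasing order, are:

  0-simplices (9): [v_0], [v_1], [v_2], [v_3], [v_4], [v_5], [v_6], [v_7], [v_8]
  1-simplices (15): (15 of them)
  2-simplices (7): [v_0,v_2,v_3], [v_0,v_3,v_4], [v_0,v_4,v_5], [v_2,v_3,v_7], [v_3,v_4,v_7], [v_3,v_4,v_8], [v_4,v_5,v_8]

giving chain groups C_0 ≅ Z^9, C_1 ≅ Z^15, C_2 ≅ Z^7.

Boundary ∂_1: C_1 → C_0 sends each edge [p,q] (with p < q) to q − p. For instance
  ∂[v_4,v_5] = [v_5] − [v_4].
As a 9×15 matrix over Z this has rank 7, with invariant factors (1,1,1,1,1,1,1).

∂_2: C_2 → C_1 acts by ∂[p,q,r] = [q,r] − [p,r] + [p,q]. For instance
  ∂[v_4,v_5,v_8] = [v_5,v_8] − [v_4,v_8] + [v_4,v_5],
  ∂[v_0,v_4,v_5] = [v_4,v_5] − [v_0,v_5] + [v_0,v_4].
As a 15×7 matrix over Z this has rank 7, with invariant factors (1,1,1,1,1,1,1).

From H_k ≅ ker(∂_k) / im(∂_{k+1}) we obtain:

  H_0: rank C_0 − rank ∂_1 = 9 − 7 = 2, and the invariant factors of ∂_1 are all 1, so H_0 = Z^2.
  H_1: rank ker ∂_1 − rank ∂_2 = (15 − 7) − 7 = 1, and the invariant factors of ∂_2 are all 1, so H_1 = Z.
  H_2: rank ker ∂_2 − rank ∂_3 = (7 − 7) − 0 = 0, and there is no ∂_3, so H_2 = 0.

As a check, the Euler characteristic is 9 − 15 + 7 = 1, which agrees with 2 − 1 + 0 = 1.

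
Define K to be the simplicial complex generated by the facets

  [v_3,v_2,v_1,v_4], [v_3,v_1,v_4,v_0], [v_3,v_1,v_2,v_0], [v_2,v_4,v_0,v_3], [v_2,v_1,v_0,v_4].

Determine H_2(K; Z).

H_2 = 0.

K has 5 vertices, 10 edges, 10 triangles, 5 3-simplices.
rank ∂_2 = 6, rank ∂_3 = 4 ⇒ b_2 = 10 − 6 − 4 = 0; all invariant factors of ∂_3 are 1 so no torsion. So H_2 = 0.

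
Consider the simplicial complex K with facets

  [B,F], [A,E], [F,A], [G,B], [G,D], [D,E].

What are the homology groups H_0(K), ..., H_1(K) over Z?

Take the total order A < B < D < E < F < G on the vertex set. Then K (dimension 1) consists of the simplices:

  0-simplices (6): A, B, D, E, F, G
  1-simplices (6): AE, AF, BF, BG, DE, DG

Hence C_0 ≅ Z^6, C_1 ≅ Z^6.

The boundary map ∂_1: C_1 → C_0 maps an edge to its endpoints' difference, ∂[p,q] = q − p.
The resulting 6×6 matrix has rank 5, and its Smith normal form has invariant factors (1,1,1,1,1).

Reading off H_k = ker ∂_k / im ∂_{k+1}:

  H_0: rank C_0 − rank ∂_1 = 6 − 5 = 1, and the invariant factors of ∂_1 are all 1, so H_0 ≅ Z.
  H_1: rank ker ∂_1 − rank ∂_2 = (6 − 5) − 0 = 1, and there is no ∂_2, so H_1 ≅ Z.

As a check, the Euler characteristic is 6 − 6 = 0, which agrees with 1 − 1 = 0.

H_0 = Z,  H_1 = Z.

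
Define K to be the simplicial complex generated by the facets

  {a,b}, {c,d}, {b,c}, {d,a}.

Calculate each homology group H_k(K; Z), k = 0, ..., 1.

Take the total order a < b < c < d on the vertex set. Then K (dimension 1) consists of the simplices:

  0-simplices (4): a, b, c, d
  1-simplices (4): ab, ad, bc, cd

giving chain groups C_0 ≅ Z^4, C_1 ≅ Z^4.

Boundary ∂_1: C_1 → C_0 is given by ∂[p,q] = [q] − [p].
The resulting 4×4 matrix has rank 3, and its Smith normal form has invariant factors (1,1,1).

Now H_k = ker ∂_k / im ∂_{k+1}, so:

  H_0: rank C_0 − rank ∂_1 = 4 − 3 = 1, and the invariant factors of ∂_1 are all 1, so H_0 ≅ Z.
  H_1: rank ker ∂_1 − rank ∂_2 = (4 − 3) − 0 = 1, and there is no ∂_2, so H_1 ≅ Z.

H_0 = Z,  H_1 = Z.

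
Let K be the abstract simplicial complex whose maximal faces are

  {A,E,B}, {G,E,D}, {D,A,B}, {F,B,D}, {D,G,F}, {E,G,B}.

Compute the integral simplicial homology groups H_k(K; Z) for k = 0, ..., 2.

H_0 ≅ Z,  H_1 ≅ Z,  H_2 = 0.

We work with the vertex ordering A < B < D < E < F < G. The simplices of K, each written with vertices in increasing order, are:

  0-simplices (6): A, B, D, E, F, G
  1-simplices (12): AB, AD, AE, BD, BE, BF, BG, DE, DF, DG, EG, FG
  2-simplices (6): ABD, ABE, BDF, BEG, DEG, DFG

Hence C_0 ≅ Z^6, C_1 ≅ Z^12, C_2 ≅ Z^6.

∂_1: C_1 → C_0 is given by ∂[p,q] = [q] − [p]. For instance
  ∂DE = E − D.
The 6×12 boundary matrix has rank 5 and Smith normal form diag(1,1,1,1,1).

Boundary ∂_2: C_2 → C_1 acts by ∂[p,q,r] = [q,r] − [p,r] + [p,q]. For instance
  ∂BEG = EG − BG + BE,
  ∂DEG = EG − DG + DE.
This gives a 12×6 integer matrix of rank 6; reducing to Smith normal form yields diagonal entries (1,1,1,1,1,1).

Computing H_k = (kernel of ∂_k) / (image of ∂_{k+1}):

  H_0: rank C_0 − rank ∂_1 = 6 − 5 = 1, and the invariant factors of ∂_1 are all 1, so H_0 = Z.
  H_1: rank ker ∂_1 − rank ∂_2 = (12 − 5) − 6 = 1, and the invariant factors of ∂_2 are all 1, so H_1 = Z.
  H_2: rank ker ∂_2 − rank ∂_3 = (6 − 6) − 0 = 0, and there is no ∂_3, so H_2 = 0.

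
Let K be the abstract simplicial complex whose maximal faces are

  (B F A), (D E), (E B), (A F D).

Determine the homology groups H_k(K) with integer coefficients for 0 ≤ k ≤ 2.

H_0 ≅ Z,  H_1 ≅ Z,  H_2 = 0.

We work with the vertex ordering A < B < D < E < F. The simplices of K, each written with vertices in increasing order, are:

  0-simplices (5): A, B, D, E, F
  1-simplices (7): AB, AD, AF, BE, BF, DE, DF
  2-simplices (2): ABF, ADF

Hence C_0 ≅ Z^5, C_1 ≅ Z^7, C_2 ≅ Z^2.

The boundary map ∂_1: C_1 → C_0 is given by ∂[p,q] = [q] − [p]. For instance
  ∂AF = F − A.
As a 5×7 matrix over Z this has rank 4, with invariant factors (1,1,1,1).

∂_2: C_2 → C_1 acts by ∂[p,q,r] = [q,r] − [p,r] + [p,q]. For instance
  ∂ADF = DF − AF + AD,
  ∂ABF = BF − AF + AB.
As a 7×2 matrix over Z this has rank 2, with invariant factors (1,1).

Reading off H_k = ker ∂_k / im ∂_{k+1}:

  H_0: rank C_0 − rank ∂_1 = 5 − 4 = 1, and the invariant factors of ∂_1 are all 1, so H_0 = Z.
  H_1: rank ker ∂_1 − rank ∂_2 = (7 − 4) − 2 = 1, and the invariant factors of ∂_2 are all 1, so H_1 = Z.
  H_2: rank ker ∂_2 − rank ∂_3 = (2 − 2) − 0 = 0, and there is no ∂_3, so H_2 = 0.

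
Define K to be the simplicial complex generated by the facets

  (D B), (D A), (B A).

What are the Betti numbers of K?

K has 3 vertices, 3 edges.
rank ∂_0 = 0, rank ∂_1 = 2 ⇒ b_0 = 3 − 0 − 2 = 1; all invariant factors of ∂_1 are 1 so no torsion. So H_0 = Z.
rank ∂_1 = 2, rank ∂_2 = 0 ⇒ b_1 = 3 − 2 − 0 = 1. So H_1 = Z.

b_0 = 1, b_1 = 1.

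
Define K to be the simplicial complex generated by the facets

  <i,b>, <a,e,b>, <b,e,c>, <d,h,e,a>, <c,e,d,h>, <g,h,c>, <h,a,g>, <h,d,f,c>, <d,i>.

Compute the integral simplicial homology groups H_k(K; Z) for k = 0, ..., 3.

We work with the vertex ordering a < b < c < d < e < f < g < h < i. The simplices of K, each written with vertices in increasing order, are:

  0-simplices (9): a, b, c, d, e, f, g, h, i
  1-simplices (20): ab, ad, ae, ag, ah, bc, be, bi, cd, ce, cf, cg, ch, de, df, dh, di, eh, fh, gh
  2-simplices (14): abe, ade, adh, aeh, agh, bce, cde, cdf, cdh, ceh, cfh, cgh, deh, dfh
  3-simplices (3): adeh, cdeh, cdfh

Hence C_0 ≅ Z^9, C_1 ≅ Z^20, C_2 ≅ Z^14, C_3 ≅ Z^3.

The boundary map ∂_1: C_1 → C_0 is given by ∂[p,q] = [q] − [p]. For instance
  ∂ce = e − c.
The 9×20 boundary matrix has rank 8 and Smith normal form diag(1,1,1,1,1,1,1,1).

∂_2: C_2 → C_1 sends each 2-simplex [p,q,r] to [q,r] − [p,r] + [p,q]. For instance
  ∂adh = dh − ah + ad,
  ∂cde = de − ce + cd.
As a 20×14 matrix over Z this has rank 11, with invariant factors (1,1,1,1,1,1,1,1,1,1,1).

The boundary map ∂_3: C_3 → C_2 sends each 3-simplex σ to the alternating sum Σ_i (−1)^i (σ with its i-th vertex removed). For instance
  ∂cdeh = deh − ceh + cdh − cde,
  ∂adeh = deh − aeh + adh − ade.
The 14×3 boundary matrix has rank 3 and Smith normal form diag(1,1,1).

Now H_k = ker ∂_k / im ∂_{k+1}, so:

  H_0: rank C_0 − rank ∂_1 = 9 − 8 = 1, and the invariant factors of ∂_1 are all 1, so H_0 ≅ Z.
  H_1: rank ker ∂_1 − rank ∂_2 = (20 − 8) − 11 = 1, and the invariant factors of ∂_2 are all 1, so H_1 ≅ Z.
  H_2: rank ker ∂_2 − rank ∂_3 = (14 − 11) − 3 = 0, and the invariant factors of ∂_3 are all 1, so H_2 ≅ 0.
  H_3: rank ker ∂_3 − rank ∂_4 = (3 − 3) − 0 = 0, and there is no ∂_4, so H_3 ≅ 0.

As a check, the Euler characteristic is 9 − 20 + 14 − 3 = 0, which agrees with 1 − 1 + 0 − 0 = 0.

H_0 ≅ Z,  H_1 ≅ Z,  H_2 = 0,  H_3 = 0.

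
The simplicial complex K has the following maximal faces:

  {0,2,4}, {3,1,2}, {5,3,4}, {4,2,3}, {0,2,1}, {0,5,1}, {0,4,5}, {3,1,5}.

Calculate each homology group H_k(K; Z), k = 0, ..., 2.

Fix the vertex order 0 < 1 < 2 < 3 < 4 < 5 and write every simplex with vertices in increasing order. Then dim K = 2 and the simplices of K are:

  0-simplices (6): [0], [1], [2], [3], [4], [5]
  1-simplices (12): [0,1], [0,2], [0,4], [0,5], [1,2], [1,3], [1,5], [2,3], [2,4], [3,4], [3,5], [4,5]
  2-simplices (8): [0,1,2], [0,1,5], [0,2,4], [0,4,5], [1,2,3], [1,3,5], [2,3,4], [3,4,5]

giving chain groups C_0 ≅ Z^6, C_1 ≅ Z^12, C_2 ≅ Z^8.

∂_1: C_1 → C_0 maps an edge to its endpoints' difference, ∂[p,q] = q − p.
The resulting 6×12 matrix has rank 5, and its Smith normal form has invariant factors (1,1,1,1,1).

∂_2: C_2 → C_1 sends each 2-simplex [p,q,r] to [q,r] − [p,r] + [p,q]. For instance
  ∂[1,2,3] = [2,3] − [1,3] + [1,2],
  ∂[0,1,5] = [1,5] − [0,5] + [0,1].
As a 12×8 matrix over Z this has rank 7, with invariant factors (1,1,1,1,1,1,1).

Computing H_k = (kernel of ∂_k) / (image of ∂_{k+1}):

  H_0: rank C_0 − rank ∂_1 = 6 − 5 = 1, and the invariant factors of ∂_1 are all 1, so H_0 = Z.
  H_1: rank ker ∂_1 − rank ∂_2 = (12 − 5) − 7 = 0, and the invariant factors of ∂_2 are all 1, so H_1 = 0.
  H_2: rank ker ∂_2 − rank ∂_3 = (8 − 7) − 0 = 1, and there is no ∂_3, so H_2 = Z.

As a check, the Euler characteristic is 6 − 12 + 8 = 2, which agrees with 1 − 0 + 1 = 2.

H_0 ≅ Z,  H_1 = 0,  H_2 ≅ Z.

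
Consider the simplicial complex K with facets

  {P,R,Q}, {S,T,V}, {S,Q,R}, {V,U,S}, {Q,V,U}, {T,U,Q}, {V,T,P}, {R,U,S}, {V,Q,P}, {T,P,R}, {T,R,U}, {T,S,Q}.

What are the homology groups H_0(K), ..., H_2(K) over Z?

H_0 ≅ Z,  H_1 ≅ Z/2Z,  H_2 = 0.

Fix the vertex order P < Q < R < S < T < U < V and write every simplex with vertices in increasing order. Then dim K = 2 and the simplices of K are:

  0-simplices (7): P, Q, R, S, T, U, V
  1-simplices (18): PQ, PR, PT, PV, QR, QS, QT, QU, QV, RS, RT, RU, ST, SU, SV, TU, TV, UV
  2-simplices (12): PQR, PQV, PRT, PTV, QRS, QST, QTU, QUV, RSU, RTU, STV, SUV

giving chain groups C_0 ≅ Z^7, C_1 ≅ Z^18, C_2 ≅ Z^12.

∂_1: C_1 → C_0 maps an edge to its endpoints' difference, ∂[p,q] = q − p. For instance
  ∂TV = V − T.
The resulting 7×18 matrix has rank 6, and its Smith normal form has invariant factors (1,1,1,1,1,1).

The boundary map ∂_2: C_2 → C_1 maps a triangle to the signed sum of its edges. For instance
  ∂SUV = UV − SV + SU,
  ∂QTU = TU − QU + QT.
The resulting 18×12 matrix has rank 12, and its Smith normal form has invariant factors (1,1,1,1,1,1,1,1,1,1,1,2).

From H_k ≅ ker(∂_k) / im(∂_{k+1}) we obtain:

  H_0: rank C_0 − rank ∂_1 = 7 − 6 = 1, and the invariant factors of ∂_1 are all 1, so H_0 ≅ Z.
  H_1: rank ker ∂_1 − rank ∂_2 = (18 − 6) − 12 = 0, and ∂_2 has invariant factor 2 > 1, so H_1 ≅ Z/2Z.
  H_2: rank ker ∂_2 − rank ∂_3 = (12 − 12) − 0 = 0, and there is no ∂_3, so H_2 ≅ 0.

As a check, the Euler characteristic is 7 − 18 + 12 = 1, which agrees with 1 − 0 + 0 = 1.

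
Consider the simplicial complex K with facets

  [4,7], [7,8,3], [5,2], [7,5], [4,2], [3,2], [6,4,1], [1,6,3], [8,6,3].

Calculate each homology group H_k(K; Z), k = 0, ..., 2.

Fix the vertex order 1 < 2 < 3 < 4 < 5 < 6 < 7 < 8 and write every simplex with vertices in increasing order. Then dim K = 2 and the simplices of K are:

  0-simplices (8): [1], [2], [3], [4], [5], [6], [7], [8]
  1-simplices (14): [1,3], [1,4], [1,6], [2,3], [2,4], [2,5], [3,6], [3,7], [3,8], [4,6], [4,7], [5,7], [6,8], [7,8]
  2-simplices (4): [1,3,6], [1,4,6], [3,6,8], [3,7,8]

giving chain groups C_0 ≅ Z^8, C_1 ≅ Z^14, C_2 ≅ Z^4.

∂_1: C_1 → C_0 maps an edge to its endpoints' difference, ∂[p,q] = q − p. For instance
  ∂[2,3] = [3] − [2].
The resulting 8×14 matrix has rank 7, and its Smith normal form has invariant factors (1,1,1,1,1,1,1).

Boundary ∂_2: C_2 → C_1 maps a triangle to the signed sum of its edges. For instance
  ∂[3,7,8] = [7,8] − [3,8] + [3,7],
  ∂[1,3,6] = [3,6] − [1,6] + [1,3].
This gives a 14×4 integer matrix of rank 4; reducing to Smith normal form yields diagonal entries (1,1,1,1).

Reading off H_k = ker ∂_k / im ∂_{k+1}:

  H_0: rank C_0 − rank ∂_1 = 8 − 7 = 1, and the invariant factors of ∂_1 are all 1, so H_0 = Z.
  H_1: rank ker ∂_1 − rank ∂_2 = (14 − 7) − 4 = 3, and the invariant factors of ∂_2 are all 1, so H_1 = Z^3.
  H_2: rank ker ∂_2 − rank ∂_3 = (4 − 4) − 0 = 0, and there is no ∂_3, so H_2 = 0.

H_0 = Z,  H_1 = Z^3,  H_2 = 0.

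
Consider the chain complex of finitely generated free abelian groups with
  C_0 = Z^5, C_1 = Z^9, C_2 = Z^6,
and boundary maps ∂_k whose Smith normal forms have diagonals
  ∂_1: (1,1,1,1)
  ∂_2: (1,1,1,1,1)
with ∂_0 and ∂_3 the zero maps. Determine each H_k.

H_0 ≅ Z,  H_1 = 0,  H_2 ≅ Z.

H_0: b_0 = 5 − 0 − 4 = 1; torsion from ∂_1 factors > 1: none. So H_0 ≅ Z.
H_1: b_1 = 9 − 4 − 5 = 0; torsion from ∂_2 factors > 1: none. So H_1 ≅ 0.
H_2: b_2 = 6 − 5 − 0 = 1; torsion from ∂_3 factors > 1: none. So H_2 ≅ Z.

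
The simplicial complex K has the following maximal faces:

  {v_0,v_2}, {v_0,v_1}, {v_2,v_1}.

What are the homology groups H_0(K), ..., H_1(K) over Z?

H_0 = Z,  H_1 = Z.

Fix the vertex order v_0 < v_1 < v_2 and write every simplex with vertices in increasing order. Then dim K = 1 and the simplices of K are:

  0-simplices (3): [v_0], [v_1], [v_2]
  1-simplices (3): [v_0,v_1], [v_0,v_2], [v_1,v_2]

giving chain groups C_0 ≅ Z^3, C_1 ≅ Z^3.

The boundary map ∂_1: C_1 → C_0 is given by ∂[p,q] = [q] − [p]. For instance
  ∂[v_1,v_2] = [v_2] − [v_1].
As a 3×3 matrix over Z this has rank 2, with invariant factors (1,1).

Now H_k = ker ∂_k / im ∂_{k+1}, so:

  H_0: rank C_0 − rank ∂_1 = 3 − 2 = 1, and the invariant factors of ∂_1 are all 1, so H_0 = Z.
  H_1: rank ker ∂_1 − rank ∂_2 = (3 − 2) − 0 = 1, and there is no ∂_2, so H_1 = Z.

As a check, the Euler characteristic is 3 − 3 = 0, which agrees with 1 − 1 = 0.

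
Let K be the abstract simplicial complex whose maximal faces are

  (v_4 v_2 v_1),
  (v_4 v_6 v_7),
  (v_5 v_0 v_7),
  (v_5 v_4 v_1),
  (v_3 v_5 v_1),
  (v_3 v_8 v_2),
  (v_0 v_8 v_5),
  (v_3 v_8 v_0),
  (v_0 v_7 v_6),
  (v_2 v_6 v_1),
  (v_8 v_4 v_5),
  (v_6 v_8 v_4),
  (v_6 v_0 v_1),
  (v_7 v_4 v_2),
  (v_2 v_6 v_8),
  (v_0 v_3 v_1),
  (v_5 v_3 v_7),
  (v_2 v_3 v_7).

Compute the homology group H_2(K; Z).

Take the total order v_0 < v_1 < v_2 < v_3 < v_4 < v_5 < v_6 < v_7 < v_8 on the vertex set. Then K (dimension 2) consists of the simplices:

  0-simplices (9): [v_0], [v_1], [v_2], [v_3], [v_4], [v_5], [v_6], [v_7], [v_8]
  1-simplices (27): (27 of them)
  2-simplices (18): (18 of them)

Hence C_0 ≅ Z^9, C_1 ≅ Z^27, C_2 ≅ Z^18.

∂_1: C_1 → C_0 is given by ∂[p,q] = [q] − [p]. For instance
  ∂[v_5,v_7] = [v_7] − [v_5].
The 9×27 boundary matrix has rank 8 and Smith normal form diag(1,1,1,1,1,1,1,1).

∂_2: C_2 → C_1 maps a triangle to the signed sum of its edges. For instance
  ∂[v_0,v_5,v_8] = [v_5,v_8] − [v_0,v_8] + [v_0,v_5],
  ∂[v_4,v_5,v_8] = [v_5,v_8] − [v_4,v_8] + [v_4,v_5].
This gives a 27×18 integer matrix of rank 18; reducing to Smith normal form yields diagonal entries (1,1,1,1,1,1,1,1,1,1,1,1,1,1,1,1,1,2).

Computing H_k = (kernel of ∂_k) / (image of ∂_{k+1}):

  H_2: rank ker ∂_2 − rank ∂_3 = (18 − 18) − 0 = 0, and there is no ∂_3, so H_2 ≅ 0.

(K is a triangulation of the Klein bottle.)

H_2 ≅ 0.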